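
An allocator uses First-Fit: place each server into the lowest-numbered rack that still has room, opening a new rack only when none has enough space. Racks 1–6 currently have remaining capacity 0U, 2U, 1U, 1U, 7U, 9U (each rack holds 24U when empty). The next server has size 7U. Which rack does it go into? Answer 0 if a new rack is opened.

Racks with room: rack 5 (7U), rack 6 (9U).
The first with room is rack 5.

5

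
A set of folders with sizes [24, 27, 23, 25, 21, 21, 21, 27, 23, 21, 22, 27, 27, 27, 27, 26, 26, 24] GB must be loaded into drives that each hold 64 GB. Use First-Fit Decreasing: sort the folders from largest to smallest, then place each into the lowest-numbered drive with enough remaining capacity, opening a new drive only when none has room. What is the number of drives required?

9

Sorted descending: 27, 27, 27, 27, 27, 27, 26, 26, 25, 24, 24, 23, 23, 22, 21, 21, 21, 21.
27 GB → drive 1 (remaining 37 GB)
27 GB → drive 1 (remaining 10 GB)
27 GB → drive 2 (remaining 37 GB)
27 GB → drive 2 (remaining 10 GB)
27 GB → drive 3 (remaining 37 GB)
27 GB → drive 3 (remaining 10 GB)
26 GB → drive 4 (remaining 38 GB)
26 GB → drive 4 (remaining 12 GB)
25 GB → drive 5 (remaining 39 GB)
24 GB → drive 5 (remaining 15 GB)
24 GB → drive 6 (remaining 40 GB)
23 GB → drive 6 (remaining 17 GB)
23 GB → drive 7 (remaining 41 GB)
22 GB → drive 7 (remaining 19 GB)
21 GB → drive 8 (remaining 43 GB)
21 GB → drive 8 (remaining 22 GB)
21 GB → drive 8 (remaining 1 GB)
21 GB → drive 9 (remaining 43 GB)
Final drives: [27,27] [27,27] [27,27] [26,26] [25,24] [24,23] [23,22] [21,21,21] [21].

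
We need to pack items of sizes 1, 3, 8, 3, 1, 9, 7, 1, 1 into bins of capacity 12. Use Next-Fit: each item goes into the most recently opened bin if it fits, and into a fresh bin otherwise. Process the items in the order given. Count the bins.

1 → bin 1 (remaining 11)
3 → bin 1 (remaining 8)
8 → bin 1 (remaining 0)
3 → bin 2 (remaining 9)
1 → bin 2 (remaining 8)
9 → bin 3 (remaining 3)
7 → bin 4 (remaining 5)
1 → bin 4 (remaining 4)
1 → bin 4 (remaining 3)

4 bins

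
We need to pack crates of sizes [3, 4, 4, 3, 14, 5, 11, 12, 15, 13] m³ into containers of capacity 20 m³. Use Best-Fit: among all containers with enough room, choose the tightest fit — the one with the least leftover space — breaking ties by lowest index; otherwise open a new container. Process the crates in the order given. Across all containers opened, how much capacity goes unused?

container 1: place 3 m³, 17 m³ left
container 1: place 4 m³, 13 m³ left
container 1: place 4 m³, 9 m³ left
container 1: place 3 m³, 6 m³ left
container 2: place 14 m³, 6 m³ left
container 1: place 5 m³, 1 m³ left
container 3: place 11 m³, 9 m³ left
container 4: place 12 m³, 8 m³ left
container 5: place 15 m³, 5 m³ left
container 6: place 13 m³, 7 m³ left
6 containers × 20 m³ = 120 m³; used 84 m³; unused 36 m³.

36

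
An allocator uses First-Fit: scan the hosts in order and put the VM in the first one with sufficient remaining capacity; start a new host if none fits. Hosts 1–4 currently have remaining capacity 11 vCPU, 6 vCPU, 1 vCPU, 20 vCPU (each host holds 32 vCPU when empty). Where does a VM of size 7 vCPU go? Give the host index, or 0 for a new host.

Hosts with room: host 1 (11 vCPU), host 4 (20 vCPU).
The first with room is host 1.

1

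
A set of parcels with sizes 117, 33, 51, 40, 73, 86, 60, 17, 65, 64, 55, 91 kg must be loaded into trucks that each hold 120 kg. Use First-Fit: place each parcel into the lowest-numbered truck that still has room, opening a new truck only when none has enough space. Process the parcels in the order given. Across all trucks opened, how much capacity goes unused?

117 kg → truck 1 (remaining 3 kg)
33 kg → truck 2 (remaining 87 kg)
51 kg → truck 2 (remaining 36 kg)
40 kg → truck 3 (remaining 80 kg)
73 kg → truck 3 (remaining 7 kg)
86 kg → truck 4 (remaining 34 kg)
60 kg → truck 5 (remaining 60 kg)
17 kg → truck 2 (remaining 19 kg)
65 kg → truck 6 (remaining 55 kg)
64 kg → truck 7 (remaining 56 kg)
55 kg → truck 5 (remaining 5 kg)
91 kg → truck 8 (remaining 29 kg)
8 trucks × 120 kg = 960 kg; used 752 kg; unused 208 kg.

208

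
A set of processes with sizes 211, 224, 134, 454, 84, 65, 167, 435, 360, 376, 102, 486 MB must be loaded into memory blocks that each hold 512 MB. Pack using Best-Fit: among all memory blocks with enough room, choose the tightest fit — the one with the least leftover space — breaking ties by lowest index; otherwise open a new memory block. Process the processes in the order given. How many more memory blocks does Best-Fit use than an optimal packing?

0

Best-Fit: [211,224,65] [134,84,167,102] [454] [435] [360] [376] [486] → 7 memory blocks.
Total size 3098 MB; any packing needs at least ⌈3098/512⌉ = 7 memory blocks.
So 7 is already optimal.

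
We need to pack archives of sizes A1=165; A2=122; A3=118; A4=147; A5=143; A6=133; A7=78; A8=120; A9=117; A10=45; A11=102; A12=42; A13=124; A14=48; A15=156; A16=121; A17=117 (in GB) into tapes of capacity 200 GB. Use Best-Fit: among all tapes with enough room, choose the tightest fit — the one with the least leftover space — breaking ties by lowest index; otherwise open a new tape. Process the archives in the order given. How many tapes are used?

tape 1: place A1 (165 GB), 35 GB left
tape 2: place A2 (122 GB), 78 GB left
tape 3: place A3 (118 GB), 82 GB left
tape 4: place A4 (147 GB), 53 GB left
tape 5: place A5 (143 GB), 57 GB left
tape 6: place A6 (133 GB), 67 GB left
tape 2: place A7 (78 GB), 0 GB left
tape 7: place A8 (120 GB), 80 GB left
tape 8: place A9 (117 GB), 83 GB left
tape 4: place A10 (45 GB), 8 GB left
tape 9: place A11 (102 GB), 98 GB left
tape 5: place A12 (42 GB), 15 GB left
tape 10: place A13 (124 GB), 76 GB left
tape 6: place A14 (48 GB), 19 GB left
tape 11: place A15 (156 GB), 44 GB left
tape 12: place A16 (121 GB), 79 GB left
tape 13: place A17 (117 GB), 83 GB left

13 tapes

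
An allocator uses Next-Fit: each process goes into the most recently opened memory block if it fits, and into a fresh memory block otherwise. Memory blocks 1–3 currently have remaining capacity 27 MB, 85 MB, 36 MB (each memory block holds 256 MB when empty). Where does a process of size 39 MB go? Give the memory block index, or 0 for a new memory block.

0

Next-Fit only looks at memory block 3, which has 36 MB free.
39 MB does not fit, so a new memory block is opened.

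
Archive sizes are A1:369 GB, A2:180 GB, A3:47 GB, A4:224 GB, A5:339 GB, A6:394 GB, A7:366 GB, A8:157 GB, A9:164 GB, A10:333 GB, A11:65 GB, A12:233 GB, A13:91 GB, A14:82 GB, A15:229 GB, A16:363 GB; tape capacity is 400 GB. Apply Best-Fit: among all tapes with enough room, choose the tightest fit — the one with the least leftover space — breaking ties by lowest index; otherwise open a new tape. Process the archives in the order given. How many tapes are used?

Put A1 (369 GB) in tape 1; 31 GB remain.
Put A2 (180 GB) in tape 2; 220 GB remain.
Put A3 (47 GB) in tape 2; 173 GB remain.
Put A4 (224 GB) in tape 3; 176 GB remain.
Put A5 (339 GB) in tape 4; 61 GB remain.
Put A6 (394 GB) in tape 5; 6 GB remain.
Put A7 (366 GB) in tape 6; 34 GB remain.
Put A8 (157 GB) in tape 2; 16 GB remain.
Put A9 (164 GB) in tape 3; 12 GB remain.
Put A10 (333 GB) in tape 7; 67 GB remain.
Put A11 (65 GB) in tape 7; 2 GB remain.
Put A12 (233 GB) in tape 8; 167 GB remain.
Put A13 (91 GB) in tape 8; 76 GB remain.
Put A14 (82 GB) in tape 9; 318 GB remain.
Put A15 (229 GB) in tape 9; 89 GB remain.
Put A16 (363 GB) in tape 10; 37 GB remain.

10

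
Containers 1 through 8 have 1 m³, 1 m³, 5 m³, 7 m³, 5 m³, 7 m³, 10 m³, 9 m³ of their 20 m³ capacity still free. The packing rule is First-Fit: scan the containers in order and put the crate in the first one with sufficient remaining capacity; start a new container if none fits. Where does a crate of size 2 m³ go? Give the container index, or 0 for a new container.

3

Containers with room: container 3 (5 m³), container 4 (7 m³), container 5 (5 m³), container 6 (7 m³), container 7 (10 m³), container 8 (9 m³).
The first with room is container 3.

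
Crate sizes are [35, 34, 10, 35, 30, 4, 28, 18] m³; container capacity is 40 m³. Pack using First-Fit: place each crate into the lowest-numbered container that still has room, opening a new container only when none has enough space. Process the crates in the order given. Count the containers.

6

container 1: place 35 m³, 5 m³ left
container 2: place 34 m³, 6 m³ left
container 3: place 10 m³, 30 m³ left
container 4: place 35 m³, 5 m³ left
container 3: place 30 m³, 0 m³ left
container 1: place 4 m³, 1 m³ left
container 5: place 28 m³, 12 m³ left
container 6: place 18 m³, 22 m³ left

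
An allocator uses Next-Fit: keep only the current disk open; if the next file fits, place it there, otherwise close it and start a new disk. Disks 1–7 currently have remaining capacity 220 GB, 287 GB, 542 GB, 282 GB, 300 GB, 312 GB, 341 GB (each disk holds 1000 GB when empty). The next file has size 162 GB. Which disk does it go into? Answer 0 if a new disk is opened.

Next-Fit only looks at disk 7, which has 341 GB free.
162 GB fits there.

7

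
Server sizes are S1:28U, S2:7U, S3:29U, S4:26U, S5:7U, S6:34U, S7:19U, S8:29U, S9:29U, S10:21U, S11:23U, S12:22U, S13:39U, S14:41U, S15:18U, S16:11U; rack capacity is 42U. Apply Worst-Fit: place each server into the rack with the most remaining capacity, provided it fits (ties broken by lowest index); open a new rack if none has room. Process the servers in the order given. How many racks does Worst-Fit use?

Put S1 (28U) in rack 1; 14U remain.
Put S2 (7U) in rack 1; 7U remain.
Put S3 (29U) in rack 2; 13U remain.
Put S4 (26U) in rack 3; 16U remain.
Put S5 (7U) in rack 3; 9U remain.
Put S6 (34U) in rack 4; 8U remain.
Put S7 (19U) in rack 5; 23U remain.
Put S8 (29U) in rack 6; 13U remain.
Put S9 (29U) in rack 7; 13U remain.
Put S10 (21U) in rack 5; 2U remain.
Put S11 (23U) in rack 8; 19U remain.
Put S12 (22U) in rack 9; 20U remain.
Put S13 (39U) in rack 10; 3U remain.
Put S14 (41U) in rack 11; 1U remain.
Put S15 (18U) in rack 9; 2U remain.
Put S16 (11U) in rack 8; 8U remain.

11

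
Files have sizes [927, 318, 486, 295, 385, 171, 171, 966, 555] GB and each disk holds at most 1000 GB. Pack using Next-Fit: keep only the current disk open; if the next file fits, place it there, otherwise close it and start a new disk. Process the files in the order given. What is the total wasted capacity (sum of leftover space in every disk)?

1726

Put 927 GB in disk 1; 73 GB remain.
Put 318 GB in disk 2; 682 GB remain.
Put 486 GB in disk 2; 196 GB remain.
Put 295 GB in disk 3; 705 GB remain.
Put 385 GB in disk 3; 320 GB remain.
Put 171 GB in disk 3; 149 GB remain.
Put 171 GB in disk 4; 829 GB remain.
Put 966 GB in disk 5; 34 GB remain.
Put 555 GB in disk 6; 445 GB remain.
6 disks × 1000 GB = 6000 GB; used 4274 GB; unused 1726 GB.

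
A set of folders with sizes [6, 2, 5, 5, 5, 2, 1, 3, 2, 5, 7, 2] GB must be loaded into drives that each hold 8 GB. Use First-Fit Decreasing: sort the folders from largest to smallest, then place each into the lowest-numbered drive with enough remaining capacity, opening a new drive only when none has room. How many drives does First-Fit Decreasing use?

Sorted descending: 7, 6, 5, 5, 5, 5, 3, 2, 2, 2, 2, 1.
7 GB → drive 1 (remaining 1 GB)
6 GB → drive 2 (remaining 2 GB)
5 GB → drive 3 (remaining 3 GB)
5 GB → drive 4 (remaining 3 GB)
5 GB → drive 5 (remaining 3 GB)
5 GB → drive 6 (remaining 3 GB)
3 GB → drive 3 (remaining 0 GB)
2 GB → drive 2 (remaining 0 GB)
2 GB → drive 4 (remaining 1 GB)
2 GB → drive 5 (remaining 1 GB)
2 GB → drive 6 (remaining 1 GB)
1 GB → drive 1 (remaining 0 GB)

6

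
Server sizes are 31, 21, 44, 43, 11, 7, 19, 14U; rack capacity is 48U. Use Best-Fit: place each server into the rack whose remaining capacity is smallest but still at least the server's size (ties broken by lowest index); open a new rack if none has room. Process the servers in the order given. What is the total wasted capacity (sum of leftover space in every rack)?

rack 1: place 31U, 17U left
rack 2: place 21U, 27U left
rack 3: place 44U, 4U left
rack 4: place 43U, 5U left
rack 1: place 11U, 6U left
rack 2: place 7U, 20U left
rack 2: place 19U, 1U left
rack 5: place 14U, 34U left
5 racks × 48U = 240U; used 190U; unused 50U.

50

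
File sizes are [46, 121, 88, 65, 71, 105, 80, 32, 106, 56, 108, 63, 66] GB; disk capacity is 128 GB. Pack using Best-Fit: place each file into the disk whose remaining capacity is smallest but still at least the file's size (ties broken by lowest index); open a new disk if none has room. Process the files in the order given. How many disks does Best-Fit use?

46 GB → disk 1 (remaining 82 GB)
121 GB → disk 2 (remaining 7 GB)
88 GB → disk 3 (remaining 40 GB)
65 GB → disk 1 (remaining 17 GB)
71 GB → disk 4 (remaining 57 GB)
105 GB → disk 5 (remaining 23 GB)
80 GB → disk 6 (remaining 48 GB)
32 GB → disk 3 (remaining 8 GB)
106 GB → disk 7 (remaining 22 GB)
56 GB → disk 4 (remaining 1 GB)
108 GB → disk 8 (remaining 20 GB)
63 GB → disk 9 (remaining 65 GB)
66 GB → disk 10 (remaining 62 GB)

10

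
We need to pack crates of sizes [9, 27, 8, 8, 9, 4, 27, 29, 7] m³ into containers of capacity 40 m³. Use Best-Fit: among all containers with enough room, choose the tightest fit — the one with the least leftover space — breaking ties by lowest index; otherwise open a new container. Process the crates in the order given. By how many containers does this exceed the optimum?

Best-Fit: [9,27,4] [8,8,9] [27] [29,7] → 4 containers.
Total size 128 m³; any packing needs at least ⌈128/40⌉ = 4 containers.
So 4 is already optimal.

0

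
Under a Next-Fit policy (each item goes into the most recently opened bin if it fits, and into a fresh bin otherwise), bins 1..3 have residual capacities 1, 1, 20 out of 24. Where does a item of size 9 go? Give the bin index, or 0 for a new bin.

3

Next-Fit only looks at bin 3, which has 20 free.
9 fits there.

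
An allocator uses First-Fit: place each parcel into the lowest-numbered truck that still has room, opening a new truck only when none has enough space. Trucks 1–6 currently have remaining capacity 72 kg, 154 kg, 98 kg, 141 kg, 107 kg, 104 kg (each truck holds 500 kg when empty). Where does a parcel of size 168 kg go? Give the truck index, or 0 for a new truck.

No truck has ≥ 168 kg free, so a new truck is opened.

0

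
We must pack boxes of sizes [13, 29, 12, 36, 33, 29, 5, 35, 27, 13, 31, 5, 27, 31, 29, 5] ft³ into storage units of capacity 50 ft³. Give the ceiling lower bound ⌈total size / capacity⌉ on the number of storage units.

Total size = 13 + 29 + 12 + 36 + 33 + 29 + 5 + 35 + 27 + 13 + 31 + 5 + 27 + 31 + 29 + 5 = 360 ft³.
⌈360 / 50⌉ = 8.

8 storage units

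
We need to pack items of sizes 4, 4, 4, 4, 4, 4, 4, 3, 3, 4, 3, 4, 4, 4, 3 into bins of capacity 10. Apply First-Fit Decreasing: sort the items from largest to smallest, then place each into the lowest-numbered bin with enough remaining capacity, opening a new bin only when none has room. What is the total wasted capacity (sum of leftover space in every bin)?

14

Sorted descending: 4, 4, 4, 4, 4, 4, 4, 4, 4, 4, 4, 3, 3, 3, 3.
Put 4 in bin 1; 6 remain.
Put 4 in bin 1; 2 remain.
Put 4 in bin 2; 6 remain.
Put 4 in bin 2; 2 remain.
Put 4 in bin 3; 6 remain.
Put 4 in bin 3; 2 remain.
Put 4 in bin 4; 6 remain.
Put 4 in bin 4; 2 remain.
Put 4 in bin 5; 6 remain.
Put 4 in bin 5; 2 remain.
Put 4 in bin 6; 6 remain.
Put 3 in bin 6; 3 remain.
Put 3 in bin 6; 0 remain.
Put 3 in bin 7; 7 remain.
Put 3 in bin 7; 4 remain.
7 bins × 10 = 70; used 56; unused 14.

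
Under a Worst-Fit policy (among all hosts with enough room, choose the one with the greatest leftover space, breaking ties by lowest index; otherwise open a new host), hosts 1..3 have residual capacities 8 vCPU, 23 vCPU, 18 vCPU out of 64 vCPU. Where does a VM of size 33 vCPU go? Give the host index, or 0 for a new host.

No host has ≥ 33 vCPU free, so a new host is opened.

0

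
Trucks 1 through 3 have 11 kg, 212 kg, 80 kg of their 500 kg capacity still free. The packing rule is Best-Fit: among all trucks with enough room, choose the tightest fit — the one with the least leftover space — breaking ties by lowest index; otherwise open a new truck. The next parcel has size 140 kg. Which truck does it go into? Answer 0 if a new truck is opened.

Trucks with room: truck 2 (212 kg).
Tightest fit is truck 2 with 212 kg free.

2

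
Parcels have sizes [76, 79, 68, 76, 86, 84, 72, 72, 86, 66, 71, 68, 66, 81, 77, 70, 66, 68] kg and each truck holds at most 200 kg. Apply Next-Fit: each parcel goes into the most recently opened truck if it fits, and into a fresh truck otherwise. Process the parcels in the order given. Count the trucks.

9 trucks

Put 76 kg in truck 1; 124 kg remain.
Put 79 kg in truck 1; 45 kg remain.
Put 68 kg in truck 2; 132 kg remain.
Put 76 kg in truck 2; 56 kg remain.
Put 86 kg in truck 3; 114 kg remain.
Put 84 kg in truck 3; 30 kg remain.
Put 72 kg in truck 4; 128 kg remain.
Put 72 kg in truck 4; 56 kg remain.
Put 86 kg in truck 5; 114 kg remain.
Put 66 kg in truck 5; 48 kg remain.
Put 71 kg in truck 6; 129 kg remain.
Put 68 kg in truck 6; 61 kg remain.
Put 66 kg in truck 7; 134 kg remain.
Put 81 kg in truck 7; 53 kg remain.
Put 77 kg in truck 8; 123 kg remain.
Put 70 kg in truck 8; 53 kg remain.
Put 66 kg in truck 9; 134 kg remain.
Put 68 kg in truck 9; 66 kg remain.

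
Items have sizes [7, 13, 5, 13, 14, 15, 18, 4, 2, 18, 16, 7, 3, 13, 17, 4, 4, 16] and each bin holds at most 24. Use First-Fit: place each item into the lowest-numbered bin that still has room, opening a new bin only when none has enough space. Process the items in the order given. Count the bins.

bin 1: place 7, 17 left
bin 1: place 13, 4 left
bin 2: place 5, 19 left
bin 2: place 13, 6 left
bin 3: place 14, 10 left
bin 4: place 15, 9 left
bin 5: place 18, 6 left
bin 1: place 4, 0 left
bin 2: place 2, 4 left
bin 6: place 18, 6 left
bin 7: place 16, 8 left
bin 3: place 7, 3 left
bin 2: place 3, 1 left
bin 8: place 13, 11 left
bin 9: place 17, 7 left
bin 4: place 4, 5 left
bin 4: place 4, 1 left
bin 10: place 16, 8 left
Final bins: [7,13,4] [5,13,2,3] [14,7] [15,4,4] [18] [18] [16] [13] [17] [16].

10 bins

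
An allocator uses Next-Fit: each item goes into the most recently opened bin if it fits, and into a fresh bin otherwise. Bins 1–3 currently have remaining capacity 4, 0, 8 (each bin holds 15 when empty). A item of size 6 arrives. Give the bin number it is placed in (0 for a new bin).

3

Next-Fit only looks at bin 3, which has 8 free.
6 fits there.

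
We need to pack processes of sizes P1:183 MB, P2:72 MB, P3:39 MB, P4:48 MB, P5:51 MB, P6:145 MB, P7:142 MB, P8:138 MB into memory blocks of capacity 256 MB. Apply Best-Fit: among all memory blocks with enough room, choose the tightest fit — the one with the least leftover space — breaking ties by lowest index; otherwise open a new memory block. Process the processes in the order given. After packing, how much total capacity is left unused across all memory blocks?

P1 (183 MB) → memory block 1 (remaining 73 MB)
P2 (72 MB) → memory block 1 (remaining 1 MB)
P3 (39 MB) → memory block 2 (remaining 217 MB)
P4 (48 MB) → memory block 2 (remaining 169 MB)
P5 (51 MB) → memory block 2 (remaining 118 MB)
P6 (145 MB) → memory block 3 (remaining 111 MB)
P7 (142 MB) → memory block 4 (remaining 114 MB)
P8 (138 MB) → memory block 5 (remaining 118 MB)
5 memory blocks × 256 MB = 1280 MB; used 818 MB; unused 462 MB.

462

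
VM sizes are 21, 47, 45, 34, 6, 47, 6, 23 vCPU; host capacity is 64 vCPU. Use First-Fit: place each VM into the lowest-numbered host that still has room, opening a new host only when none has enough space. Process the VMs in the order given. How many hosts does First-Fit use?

5 hosts

21 vCPU → host 1 (remaining 43 vCPU)
47 vCPU → host 2 (remaining 17 vCPU)
45 vCPU → host 3 (remaining 19 vCPU)
34 vCPU → host 1 (remaining 9 vCPU)
6 vCPU → host 1 (remaining 3 vCPU)
47 vCPU → host 4 (remaining 17 vCPU)
6 vCPU → host 2 (remaining 11 vCPU)
23 vCPU → host 5 (remaining 41 vCPU)
Final hosts: [21,34,6] [47,6] [45] [47] [23].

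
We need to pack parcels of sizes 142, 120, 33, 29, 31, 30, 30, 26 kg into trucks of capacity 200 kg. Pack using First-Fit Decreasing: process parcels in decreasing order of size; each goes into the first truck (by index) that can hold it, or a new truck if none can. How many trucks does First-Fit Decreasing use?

Sorted descending: 142, 120, 33, 31, 30, 30, 29, 26.
truck 1: place 142 kg, 58 kg left
truck 2: place 120 kg, 80 kg left
truck 1: place 33 kg, 25 kg left
truck 2: place 31 kg, 49 kg left
truck 2: place 30 kg, 19 kg left
truck 3: place 30 kg, 170 kg left
truck 3: place 29 kg, 141 kg left
truck 3: place 26 kg, 115 kg left

3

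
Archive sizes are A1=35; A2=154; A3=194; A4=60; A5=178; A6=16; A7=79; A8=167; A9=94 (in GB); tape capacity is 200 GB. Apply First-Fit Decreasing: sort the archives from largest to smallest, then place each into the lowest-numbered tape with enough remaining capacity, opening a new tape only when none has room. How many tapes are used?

6

Sorted descending: 194, 178, 167, 154, 94, 79, 60, 35, 16.
tape 1: place 194 GB, 6 GB left
tape 2: place 178 GB, 22 GB left
tape 3: place 167 GB, 33 GB left
tape 4: place 154 GB, 46 GB left
tape 5: place 94 GB, 106 GB left
tape 5: place 79 GB, 27 GB left
tape 6: place 60 GB, 140 GB left
tape 4: place 35 GB, 11 GB left
tape 2: place 16 GB, 6 GB left
Final tapes: [194] [178,16] [167] [154,35] [94,79] [60].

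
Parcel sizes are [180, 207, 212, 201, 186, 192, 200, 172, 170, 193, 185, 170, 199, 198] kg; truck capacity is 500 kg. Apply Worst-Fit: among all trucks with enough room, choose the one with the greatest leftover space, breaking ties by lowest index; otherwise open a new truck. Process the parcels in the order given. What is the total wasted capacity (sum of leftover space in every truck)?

Put 180 kg in truck 1; 320 kg remain.
Put 207 kg in truck 1; 113 kg remain.
Put 212 kg in truck 2; 288 kg remain.
Put 201 kg in truck 2; 87 kg remain.
Put 186 kg in truck 3; 314 kg remain.
Put 192 kg in truck 3; 122 kg remain.
Put 200 kg in truck 4; 300 kg remain.
Put 172 kg in truck 4; 128 kg remain.
Put 170 kg in truck 5; 330 kg remain.
Put 193 kg in truck 5; 137 kg remain.
Put 185 kg in truck 6; 315 kg remain.
Put 170 kg in truck 6; 145 kg remain.
Put 199 kg in truck 7; 301 kg remain.
Put 198 kg in truck 7; 103 kg remain.
7 trucks × 500 kg = 3500 kg; used 2665 kg; unused 835 kg.

835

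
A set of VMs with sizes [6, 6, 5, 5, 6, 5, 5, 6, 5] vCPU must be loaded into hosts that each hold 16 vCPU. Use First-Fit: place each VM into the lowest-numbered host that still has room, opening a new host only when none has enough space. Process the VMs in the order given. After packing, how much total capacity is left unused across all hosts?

15

Put 6 vCPU in host 1; 10 vCPU remain.
Put 6 vCPU in host 1; 4 vCPU remain.
Put 5 vCPU in host 2; 11 vCPU remain.
Put 5 vCPU in host 2; 6 vCPU remain.
Put 6 vCPU in host 2; 0 vCPU remain.
Put 5 vCPU in host 3; 11 vCPU remain.
Put 5 vCPU in host 3; 6 vCPU remain.
Put 6 vCPU in host 3; 0 vCPU remain.
Put 5 vCPU in host 4; 11 vCPU remain.
4 hosts × 16 vCPU = 64 vCPU; used 49 vCPU; unused 15 vCPU.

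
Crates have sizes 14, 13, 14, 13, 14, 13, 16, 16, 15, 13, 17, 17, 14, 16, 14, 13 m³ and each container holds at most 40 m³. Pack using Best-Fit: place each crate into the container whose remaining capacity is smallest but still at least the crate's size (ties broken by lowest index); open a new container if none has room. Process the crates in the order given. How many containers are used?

14 m³ → container 1 (remaining 26 m³)
13 m³ → container 1 (remaining 13 m³)
14 m³ → container 2 (remaining 26 m³)
13 m³ → container 1 (remaining 0 m³)
14 m³ → container 2 (remaining 12 m³)
13 m³ → container 3 (remaining 27 m³)
16 m³ → container 3 (remaining 11 m³)
16 m³ → container 4 (remaining 24 m³)
15 m³ → container 4 (remaining 9 m³)
13 m³ → container 5 (remaining 27 m³)
17 m³ → container 5 (remaining 10 m³)
17 m³ → container 6 (remaining 23 m³)
14 m³ → container 6 (remaining 9 m³)
16 m³ → container 7 (remaining 24 m³)
14 m³ → container 7 (remaining 10 m³)
13 m³ → container 8 (remaining 27 m³)

8 containers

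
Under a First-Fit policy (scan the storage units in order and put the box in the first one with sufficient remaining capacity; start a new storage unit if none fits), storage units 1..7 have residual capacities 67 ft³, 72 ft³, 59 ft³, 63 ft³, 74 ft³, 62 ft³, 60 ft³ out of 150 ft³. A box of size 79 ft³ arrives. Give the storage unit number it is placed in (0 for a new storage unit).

0

No storage unit has ≥ 79 ft³ free, so a new storage unit is opened.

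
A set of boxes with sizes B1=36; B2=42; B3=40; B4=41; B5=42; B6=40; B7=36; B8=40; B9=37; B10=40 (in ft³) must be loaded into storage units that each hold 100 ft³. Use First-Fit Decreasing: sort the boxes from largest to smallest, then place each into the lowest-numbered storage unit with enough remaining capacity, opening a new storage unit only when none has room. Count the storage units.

5 storage units

Sorted descending: 42, 42, 41, 40, 40, 40, 40, 37, 36, 36.
storage unit 1: place 42 ft³, 58 ft³ left
storage unit 1: place 42 ft³, 16 ft³ left
storage unit 2: place 41 ft³, 59 ft³ left
storage unit 2: place 40 ft³, 19 ft³ left
storage unit 3: place 40 ft³, 60 ft³ left
storage unit 3: place 40 ft³, 20 ft³ left
storage unit 4: place 40 ft³, 60 ft³ left
storage unit 4: place 37 ft³, 23 ft³ left
storage unit 5: place 36 ft³, 64 ft³ left
storage unit 5: place 36 ft³, 28 ft³ left
Final storage units: [42,42] [41,40] [40,40] [40,37] [36,36].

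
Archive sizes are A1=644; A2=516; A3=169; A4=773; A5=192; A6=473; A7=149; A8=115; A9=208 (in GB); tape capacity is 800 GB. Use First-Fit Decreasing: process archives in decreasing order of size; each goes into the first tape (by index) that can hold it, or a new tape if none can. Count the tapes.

Sorted descending: 773, 644, 516, 473, 208, 192, 169, 149, 115.
tape 1: place 773 GB, 27 GB left
tape 2: place 644 GB, 156 GB left
tape 3: place 516 GB, 284 GB left
tape 4: place 473 GB, 327 GB left
tape 3: place 208 GB, 76 GB left
tape 4: place 192 GB, 135 GB left
tape 5: place 169 GB, 631 GB left
tape 2: place 149 GB, 7 GB left
tape 4: place 115 GB, 20 GB left
Final tapes: [773] [644,149] [516,208] [473,192,115] [169].

5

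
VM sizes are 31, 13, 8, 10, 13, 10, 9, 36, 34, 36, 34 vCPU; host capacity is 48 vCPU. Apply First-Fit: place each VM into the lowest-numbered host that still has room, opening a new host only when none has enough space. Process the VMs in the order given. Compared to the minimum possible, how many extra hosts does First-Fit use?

1

First-Fit: [31,13] [8,10,13,10] [9,36] [34] [36] [34] → 6 hosts.
Total size 234 vCPU; any packing needs at least ⌈234/48⌉ = 5 hosts.
An optimal packing achieves that bound: [36,10] [36,10] [34,13] [34,13] [31,9,8] → 5 hosts.
Excess: 6 − 5 = 1.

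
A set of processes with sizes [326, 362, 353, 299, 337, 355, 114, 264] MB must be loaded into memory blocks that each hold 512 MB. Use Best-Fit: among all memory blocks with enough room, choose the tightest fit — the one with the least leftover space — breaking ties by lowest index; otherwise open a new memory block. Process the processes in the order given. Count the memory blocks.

7 memory blocks

memory block 1: place 326 MB, 186 MB left
memory block 2: place 362 MB, 150 MB left
memory block 3: place 353 MB, 159 MB left
memory block 4: place 299 MB, 213 MB left
memory block 5: place 337 MB, 175 MB left
memory block 6: place 355 MB, 157 MB left
memory block 2: place 114 MB, 36 MB left
memory block 7: place 264 MB, 248 MB left
Final memory blocks: [326] [362,114] [353] [299] [337] [355] [264].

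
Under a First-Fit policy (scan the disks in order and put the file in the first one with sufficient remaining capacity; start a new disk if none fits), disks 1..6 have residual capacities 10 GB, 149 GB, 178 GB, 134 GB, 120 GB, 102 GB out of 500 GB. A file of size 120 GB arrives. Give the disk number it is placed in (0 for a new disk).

Disks with room: disk 2 (149 GB), disk 3 (178 GB), disk 4 (134 GB), disk 5 (120 GB).
The first with room is disk 2.

2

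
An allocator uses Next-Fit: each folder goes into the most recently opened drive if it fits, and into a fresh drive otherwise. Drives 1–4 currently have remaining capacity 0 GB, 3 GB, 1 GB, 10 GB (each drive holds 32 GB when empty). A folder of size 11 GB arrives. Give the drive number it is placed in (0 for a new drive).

Next-Fit only looks at drive 4, which has 10 GB free.
11 GB does not fit, so a new drive is opened.

0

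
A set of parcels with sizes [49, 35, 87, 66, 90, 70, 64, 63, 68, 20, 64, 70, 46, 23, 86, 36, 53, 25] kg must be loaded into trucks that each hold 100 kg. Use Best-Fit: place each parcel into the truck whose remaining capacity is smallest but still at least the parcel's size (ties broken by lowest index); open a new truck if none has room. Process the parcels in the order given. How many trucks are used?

12

Put 49 kg in truck 1; 51 kg remain.
Put 35 kg in truck 1; 16 kg remain.
Put 87 kg in truck 2; 13 kg remain.
Put 66 kg in truck 3; 34 kg remain.
Put 90 kg in truck 4; 10 kg remain.
Put 70 kg in truck 5; 30 kg remain.
Put 64 kg in truck 6; 36 kg remain.
Put 63 kg in truck 7; 37 kg remain.
Put 68 kg in truck 8; 32 kg remain.
Put 20 kg in truck 5; 10 kg remain.
Put 64 kg in truck 9; 36 kg remain.
Put 70 kg in truck 10; 30 kg remain.
Put 46 kg in truck 11; 54 kg remain.
Put 23 kg in truck 10; 7 kg remain.
Put 86 kg in truck 12; 14 kg remain.
Put 36 kg in truck 6; 0 kg remain.
Put 53 kg in truck 11; 1 kg remain.
Put 25 kg in truck 8; 7 kg remain.
Final trucks: [49,35] [87] [66] [90] [70,20] [64,36] [63] [68,25] [64] [70,23] [46,53] [86].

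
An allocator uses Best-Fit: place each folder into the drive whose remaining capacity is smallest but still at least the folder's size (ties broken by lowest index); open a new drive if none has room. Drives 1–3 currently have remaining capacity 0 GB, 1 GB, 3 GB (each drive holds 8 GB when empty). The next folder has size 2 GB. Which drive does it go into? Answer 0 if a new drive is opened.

3

Drives with room: drive 3 (3 GB).
Tightest fit is drive 3 with 3 GB free.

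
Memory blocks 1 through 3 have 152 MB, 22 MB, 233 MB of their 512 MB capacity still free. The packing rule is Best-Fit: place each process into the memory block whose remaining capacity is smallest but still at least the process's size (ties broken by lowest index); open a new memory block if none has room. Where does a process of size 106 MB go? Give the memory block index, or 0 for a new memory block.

1

Memory blocks with room: memory block 1 (152 MB), memory block 3 (233 MB).
Tightest fit is memory block 1 with 152 MB free.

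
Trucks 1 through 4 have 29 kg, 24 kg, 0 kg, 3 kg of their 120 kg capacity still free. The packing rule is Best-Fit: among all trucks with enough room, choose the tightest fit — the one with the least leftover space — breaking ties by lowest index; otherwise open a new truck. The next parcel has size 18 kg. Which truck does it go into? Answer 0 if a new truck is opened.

2

Trucks with room: truck 1 (29 kg), truck 2 (24 kg).
Tightest fit is truck 2 with 24 kg free.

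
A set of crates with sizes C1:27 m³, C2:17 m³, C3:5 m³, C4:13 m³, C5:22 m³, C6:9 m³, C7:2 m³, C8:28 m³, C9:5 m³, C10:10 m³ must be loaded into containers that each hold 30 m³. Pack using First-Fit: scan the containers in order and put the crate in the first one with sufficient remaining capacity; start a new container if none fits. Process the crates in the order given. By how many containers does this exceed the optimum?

First-Fit: [27,2] [17,5,5] [13,9] [22] [28] [10] → 6 containers.
Total size 138 m³; any packing needs at least ⌈138/30⌉ = 5 containers.
An optimal packing achieves that bound: [28,2] [27] [22,5] [17,13] [10,9,5] → 5 containers.
Excess: 6 − 5 = 1.

1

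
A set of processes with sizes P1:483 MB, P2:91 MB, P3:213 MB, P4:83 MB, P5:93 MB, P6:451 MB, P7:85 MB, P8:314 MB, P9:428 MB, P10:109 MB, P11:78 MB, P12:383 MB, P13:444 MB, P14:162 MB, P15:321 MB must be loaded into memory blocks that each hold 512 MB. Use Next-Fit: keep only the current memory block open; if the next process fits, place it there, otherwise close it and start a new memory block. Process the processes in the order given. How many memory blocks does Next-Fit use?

9

memory block 1: place P1 (483 MB), 29 MB left
memory block 2: place P2 (91 MB), 421 MB left
memory block 2: place P3 (213 MB), 208 MB left
memory block 2: place P4 (83 MB), 125 MB left
memory block 2: place P5 (93 MB), 32 MB left
memory block 3: place P6 (451 MB), 61 MB left
memory block 4: place P7 (85 MB), 427 MB left
memory block 4: place P8 (314 MB), 113 MB left
memory block 5: place P9 (428 MB), 84 MB left
memory block 6: place P10 (109 MB), 403 MB left
memory block 6: place P11 (78 MB), 325 MB left
memory block 7: place P12 (383 MB), 129 MB left
memory block 8: place P13 (444 MB), 68 MB left
memory block 9: place P14 (162 MB), 350 MB left
memory block 9: place P15 (321 MB), 29 MB left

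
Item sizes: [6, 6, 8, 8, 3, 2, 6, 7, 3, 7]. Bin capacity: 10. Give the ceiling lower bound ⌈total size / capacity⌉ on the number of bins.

Total size = 6 + 6 + 8 + 8 + 3 + 2 + 6 + 7 + 3 + 7 = 56.
⌈56 / 10⌉ = 6.

6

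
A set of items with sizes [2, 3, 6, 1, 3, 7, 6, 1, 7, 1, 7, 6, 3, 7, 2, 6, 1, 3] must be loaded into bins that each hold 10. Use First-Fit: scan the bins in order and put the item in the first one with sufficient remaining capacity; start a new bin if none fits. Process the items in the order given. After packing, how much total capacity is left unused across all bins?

18

bin 1: place 2, 8 left
bin 1: place 3, 5 left
bin 2: place 6, 4 left
bin 1: place 1, 4 left
bin 1: place 3, 1 left
bin 3: place 7, 3 left
bin 4: place 6, 4 left
bin 1: place 1, 0 left
bin 5: place 7, 3 left
bin 2: place 1, 3 left
bin 6: place 7, 3 left
bin 7: place 6, 4 left
bin 2: place 3, 0 left
bin 8: place 7, 3 left
bin 3: place 2, 1 left
bin 9: place 6, 4 left
bin 3: place 1, 0 left
bin 4: place 3, 1 left
9 bins × 10 = 90; used 72; unused 18.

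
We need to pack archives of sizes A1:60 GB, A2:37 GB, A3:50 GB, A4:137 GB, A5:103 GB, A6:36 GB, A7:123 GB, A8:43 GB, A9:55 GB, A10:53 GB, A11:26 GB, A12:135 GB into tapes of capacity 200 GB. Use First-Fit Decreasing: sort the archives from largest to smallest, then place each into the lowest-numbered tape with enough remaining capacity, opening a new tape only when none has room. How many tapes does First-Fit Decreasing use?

5

Sorted descending: 137, 135, 123, 103, 60, 55, 53, 50, 43, 37, 36, 26.
tape 1: place 137 GB, 63 GB left
tape 2: place 135 GB, 65 GB left
tape 3: place 123 GB, 77 GB left
tape 4: place 103 GB, 97 GB left
tape 1: place 60 GB, 3 GB left
tape 2: place 55 GB, 10 GB left
tape 3: place 53 GB, 24 GB left
tape 4: place 50 GB, 47 GB left
tape 4: place 43 GB, 4 GB left
tape 5: place 37 GB, 163 GB left
tape 5: place 36 GB, 127 GB left
tape 5: place 26 GB, 101 GB left
Final tapes: [137,60] [135,55] [123,53] [103,50,43] [37,36,26].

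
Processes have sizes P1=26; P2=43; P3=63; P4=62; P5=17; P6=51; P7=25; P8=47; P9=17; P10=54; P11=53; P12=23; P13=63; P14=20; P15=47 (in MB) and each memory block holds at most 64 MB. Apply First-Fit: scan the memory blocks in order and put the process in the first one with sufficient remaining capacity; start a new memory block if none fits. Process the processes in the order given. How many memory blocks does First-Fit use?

11

memory block 1: place P1 (26 MB), 38 MB left
memory block 2: place P2 (43 MB), 21 MB left
memory block 3: place P3 (63 MB), 1 MB left
memory block 4: place P4 (62 MB), 2 MB left
memory block 1: place P5 (17 MB), 21 MB left
memory block 5: place P6 (51 MB), 13 MB left
memory block 6: place P7 (25 MB), 39 MB left
memory block 7: place P8 (47 MB), 17 MB left
memory block 1: place P9 (17 MB), 4 MB left
memory block 8: place P10 (54 MB), 10 MB left
memory block 9: place P11 (53 MB), 11 MB left
memory block 6: place P12 (23 MB), 16 MB left
memory block 10: place P13 (63 MB), 1 MB left
memory block 2: place P14 (20 MB), 1 MB left
memory block 11: place P15 (47 MB), 17 MB left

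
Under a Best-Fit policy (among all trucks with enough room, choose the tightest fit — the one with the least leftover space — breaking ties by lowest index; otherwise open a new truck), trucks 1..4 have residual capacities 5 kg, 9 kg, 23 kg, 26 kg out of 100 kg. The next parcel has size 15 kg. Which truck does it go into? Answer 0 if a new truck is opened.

3

Trucks with room: truck 3 (23 kg), truck 4 (26 kg).
Tightest fit is truck 3 with 23 kg free.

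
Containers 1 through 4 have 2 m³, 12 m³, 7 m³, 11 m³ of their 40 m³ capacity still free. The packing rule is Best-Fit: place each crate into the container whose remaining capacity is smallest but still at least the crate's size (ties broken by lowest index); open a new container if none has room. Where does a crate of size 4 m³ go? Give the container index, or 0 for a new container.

Containers with room: container 2 (12 m³), container 3 (7 m³), container 4 (11 m³).
Tightest fit is container 3 with 7 m³ free.

3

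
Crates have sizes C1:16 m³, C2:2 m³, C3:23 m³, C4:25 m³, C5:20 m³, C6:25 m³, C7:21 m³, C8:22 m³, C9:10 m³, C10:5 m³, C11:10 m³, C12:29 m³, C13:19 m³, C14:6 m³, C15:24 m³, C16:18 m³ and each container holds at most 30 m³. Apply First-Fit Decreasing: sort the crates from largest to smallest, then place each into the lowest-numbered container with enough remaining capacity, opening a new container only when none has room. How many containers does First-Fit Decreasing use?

Sorted descending: 29, 25, 25, 24, 23, 22, 21, 20, 19, 18, 16, 10, 10, 6, 5, 2.
Put 29 m³ in container 1; 1 m³ remain.
Put 25 m³ in container 2; 5 m³ remain.
Put 25 m³ in container 3; 5 m³ remain.
Put 24 m³ in container 4; 6 m³ remain.
Put 23 m³ in container 5; 7 m³ remain.
Put 22 m³ in container 6; 8 m³ remain.
Put 21 m³ in container 7; 9 m³ remain.
Put 20 m³ in container 8; 10 m³ remain.
Put 19 m³ in container 9; 11 m³ remain.
Put 18 m³ in container 10; 12 m³ remain.
Put 16 m³ in container 11; 14 m³ remain.
Put 10 m³ in container 8; 0 m³ remain.
Put 10 m³ in container 9; 1 m³ remain.
Put 6 m³ in container 4; 0 m³ remain.
Put 5 m³ in container 2; 0 m³ remain.
Put 2 m³ in container 3; 3 m³ remain.
Final containers: [29] [25,5] [25,2] [24,6] [23] [22] [21] [20,10] [19,10] [18] [16].

11 containers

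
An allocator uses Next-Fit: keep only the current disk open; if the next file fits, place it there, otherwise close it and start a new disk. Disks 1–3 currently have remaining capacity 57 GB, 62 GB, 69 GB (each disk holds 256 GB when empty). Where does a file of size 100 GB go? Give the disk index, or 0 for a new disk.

0

Next-Fit only looks at disk 3, which has 69 GB free.
100 GB does not fit, so a new disk is opened.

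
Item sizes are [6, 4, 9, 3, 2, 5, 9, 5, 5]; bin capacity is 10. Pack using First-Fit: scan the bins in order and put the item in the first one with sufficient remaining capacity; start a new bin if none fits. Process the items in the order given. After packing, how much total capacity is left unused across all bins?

2

Put 6 in bin 1; 4 remain.
Put 4 in bin 1; 0 remain.
Put 9 in bin 2; 1 remain.
Put 3 in bin 3; 7 remain.
Put 2 in bin 3; 5 remain.
Put 5 in bin 3; 0 remain.
Put 9 in bin 4; 1 remain.
Put 5 in bin 5; 5 remain.
Put 5 in bin 5; 0 remain.
5 bins × 10 = 50; used 48; unused 2.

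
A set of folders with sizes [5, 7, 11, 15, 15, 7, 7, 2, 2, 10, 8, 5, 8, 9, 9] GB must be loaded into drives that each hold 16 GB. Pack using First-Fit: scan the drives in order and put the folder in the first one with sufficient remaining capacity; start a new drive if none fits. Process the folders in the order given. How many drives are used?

9 drives

drive 1: place 5 GB, 11 GB left
drive 1: place 7 GB, 4 GB left
drive 2: place 11 GB, 5 GB left
drive 3: place 15 GB, 1 GB left
drive 4: place 15 GB, 1 GB left
drive 5: place 7 GB, 9 GB left
drive 5: place 7 GB, 2 GB left
drive 1: place 2 GB, 2 GB left
drive 1: place 2 GB, 0 GB left
drive 6: place 10 GB, 6 GB left
drive 7: place 8 GB, 8 GB left
drive 2: place 5 GB, 0 GB left
drive 7: place 8 GB, 0 GB left
drive 8: place 9 GB, 7 GB left
drive 9: place 9 GB, 7 GB left
Final drives: [5,7,2,2] [11,5] [15] [15] [7,7] [10] [8,8] [9] [9].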